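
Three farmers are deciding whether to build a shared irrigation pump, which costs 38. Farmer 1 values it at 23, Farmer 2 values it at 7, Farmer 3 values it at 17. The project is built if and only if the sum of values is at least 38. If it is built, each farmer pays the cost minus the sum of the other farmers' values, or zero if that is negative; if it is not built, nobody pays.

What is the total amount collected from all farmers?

22

Total value 47 ≥ cost 38, so it is built.
Farmer 1: others sum to 24; max(0, 38 - 24) = 14.
Farmer 2: others sum to 40; max(0, 38 - 40) = 0.
Farmer 3: others sum to 30; max(0, 38 - 30) = 8.
Total collected = 14 + 0 + 8 = 22.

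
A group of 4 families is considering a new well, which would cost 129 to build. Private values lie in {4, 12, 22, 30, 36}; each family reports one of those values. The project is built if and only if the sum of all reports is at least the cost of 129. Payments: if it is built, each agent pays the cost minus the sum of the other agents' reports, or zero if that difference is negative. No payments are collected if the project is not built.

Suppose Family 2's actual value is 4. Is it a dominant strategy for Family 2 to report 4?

Yes

Check each profile of the others' reports and compare truth against every alternative report.
Others report (4, 4, 4): truth gives 0, best alternative gives 0.
Others report (4, 4, 12): truth gives 0, best alternative gives 0.
Others report (4, 4, 22): truth gives 0, best alternative gives 0.
Others report (4, 4, 30): truth gives 0, best alternative gives 0.
Others report (4, 4, 36): truth gives 0, best alternative gives 0.
Others report (4, 12, 4): truth gives 0, best alternative gives 0.
(Remaining 119 profiles checked similarly; truth is weakly best in each.)
In every case the truthful report is at least as good as any alternative, so it is a dominant strategy.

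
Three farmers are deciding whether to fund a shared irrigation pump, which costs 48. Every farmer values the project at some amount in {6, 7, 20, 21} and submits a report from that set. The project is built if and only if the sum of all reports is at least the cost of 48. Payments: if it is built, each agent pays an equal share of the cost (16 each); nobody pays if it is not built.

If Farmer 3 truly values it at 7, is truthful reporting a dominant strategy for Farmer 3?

Consider the case where Farmer 1 reports 20 and Farmer 2 reports 21.
Truthful report 7: project built, pays 16, utility 7 - 16 = -9.
Report 6 instead: project not built, utility 0.
Since 0 > -9, reporting 6 is strictly better here, so truthful reporting is not dominant.

No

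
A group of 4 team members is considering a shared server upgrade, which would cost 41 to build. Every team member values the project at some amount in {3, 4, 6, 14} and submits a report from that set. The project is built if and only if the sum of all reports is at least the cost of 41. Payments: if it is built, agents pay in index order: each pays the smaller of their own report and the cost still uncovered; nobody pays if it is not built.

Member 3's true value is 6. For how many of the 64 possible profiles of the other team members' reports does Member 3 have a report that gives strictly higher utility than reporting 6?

1

Others report (14, 14, 14): truth gives 0; report 3 gives 3 > 0. Violating.
Others report (3, 3, 3): truth gives 0; no alternative beats it.
Others report (3, 3, 4): truth gives 0; no alternative beats it.
(Checking all 64 profiles: 1 has a profitable deviation, 63 do not.)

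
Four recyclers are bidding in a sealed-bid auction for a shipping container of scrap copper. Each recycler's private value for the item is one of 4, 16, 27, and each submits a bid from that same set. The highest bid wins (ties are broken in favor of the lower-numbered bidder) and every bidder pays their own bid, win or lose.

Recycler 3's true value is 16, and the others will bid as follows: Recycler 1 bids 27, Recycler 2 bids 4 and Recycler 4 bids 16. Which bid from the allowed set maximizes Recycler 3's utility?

Bid 4: loses but pays 4, utility -4.
Bid 16: loses but pays 16, utility -16.
Bid 27: loses but pays 27, utility -27.
The best choice is 4 with utility -4.

4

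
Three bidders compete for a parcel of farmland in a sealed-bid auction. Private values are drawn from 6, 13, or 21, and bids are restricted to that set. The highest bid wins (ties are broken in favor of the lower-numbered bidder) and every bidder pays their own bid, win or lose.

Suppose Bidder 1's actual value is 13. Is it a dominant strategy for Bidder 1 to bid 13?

No

Consider the case where Bidder 2 bids 6 and Bidder 3 bids 6.
Truthful bid 13: wins, pays 13, utility 13 - 13 = 0.
Bid 6 instead: wins, pays 6, utility 13 - 6 = 7.
Since 7 > 0, bidding 6 is strictly better here, so truthful bidding is not dominant.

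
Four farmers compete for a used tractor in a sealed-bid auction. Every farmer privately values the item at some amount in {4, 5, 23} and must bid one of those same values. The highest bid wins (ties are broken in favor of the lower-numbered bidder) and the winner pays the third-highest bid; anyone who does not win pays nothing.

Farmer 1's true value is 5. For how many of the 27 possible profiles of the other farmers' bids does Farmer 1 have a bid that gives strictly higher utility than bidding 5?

Others bid (4, 4, 23): truth gives 0; bid 23 gives 1 > 0. Violating.
Others bid (4, 23, 4): truth gives 0; bid 23 gives 1 > 0. Violating.
Others bid (23, 4, 4): truth gives 0; bid 23 gives 1 > 0. Violating.
Others bid (4, 4, 4): truth gives 1; no alternative beats it.
Others bid (4, 4, 5): truth gives 1; no alternative beats it.
(Checking all 27 profiles: 3 have a profitable deviation, 24 do not.)

3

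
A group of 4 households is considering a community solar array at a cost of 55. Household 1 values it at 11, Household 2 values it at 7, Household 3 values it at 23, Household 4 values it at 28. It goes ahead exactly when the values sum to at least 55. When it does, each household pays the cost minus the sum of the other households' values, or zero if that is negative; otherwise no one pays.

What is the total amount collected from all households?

Total value 69 ≥ cost 55, so it is built.
Household 1: others sum to 58; max(0, 55 - 58) = 0.
Household 2: others sum to 62; max(0, 55 - 62) = 0.
Household 3: others sum to 46; max(0, 55 - 46) = 9.
Household 4: others sum to 41; max(0, 55 - 41) = 14.
Total collected = 0 + 0 + 9 + 14 = 23.

23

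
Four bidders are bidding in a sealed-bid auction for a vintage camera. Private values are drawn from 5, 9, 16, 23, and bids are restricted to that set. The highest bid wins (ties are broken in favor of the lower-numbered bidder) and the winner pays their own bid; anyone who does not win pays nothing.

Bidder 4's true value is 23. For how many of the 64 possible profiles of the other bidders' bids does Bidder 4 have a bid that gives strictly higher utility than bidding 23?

Others bid (5, 5, 5): truth gives 0; bid 9 gives 14 > 0. Violating.
Others bid (5, 5, 9): truth gives 0; bid 16 gives 7 > 0. Violating.
Others bid (5, 9, 5): truth gives 0; bid 16 gives 7 > 0. Violating.
Others bid (5, 9, 9): truth gives 0; bid 16 gives 7 > 0. Violating.
Others bid (5, 5, 16): truth gives 0; no alternative beats it.
Others bid (5, 5, 23): truth gives 0; no alternative beats it.
(Checking all 64 profiles: 8 have a profitable deviation, 56 do not.)

8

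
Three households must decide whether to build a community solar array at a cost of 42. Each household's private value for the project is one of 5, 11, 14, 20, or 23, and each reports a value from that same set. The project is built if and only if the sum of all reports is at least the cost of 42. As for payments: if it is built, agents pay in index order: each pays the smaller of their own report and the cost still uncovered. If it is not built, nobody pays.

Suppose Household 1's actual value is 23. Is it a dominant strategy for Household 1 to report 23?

No

Consider the case where Household 2 reports 5 and Household 3 reports 20.
Truthful report 23: project built, pays 23, utility 23 - 23 = 0.
Report 20 instead: project built, pays 20, utility 23 - 20 = 3.
Since 3 > 0, reporting 20 is strictly better here, so truthful reporting is not dominant.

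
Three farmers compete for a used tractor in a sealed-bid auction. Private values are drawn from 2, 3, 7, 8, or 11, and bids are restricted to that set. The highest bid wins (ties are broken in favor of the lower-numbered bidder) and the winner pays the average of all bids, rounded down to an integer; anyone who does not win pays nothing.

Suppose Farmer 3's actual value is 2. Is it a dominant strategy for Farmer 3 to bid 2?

Check each profile of the others' bids and compare truth against every alternative bid.
Others bid (2, 2): truth gives 0, best alternative gives 0.
Others bid (2, 3): truth gives 0, best alternative gives 0.
Others bid (2, 7): truth gives 0, best alternative gives 0.
Others bid (2, 8): truth gives 0, best alternative gives 0.
Others bid (2, 11): truth gives 0, best alternative gives 0.
Others bid (3, 2): truth gives 0, best alternative gives 0.
(Remaining 19 profiles checked similarly; truth is weakly best in each.)
In every case the truthful bid is at least as good as any alternative, so it is a dominant strategy.

Yes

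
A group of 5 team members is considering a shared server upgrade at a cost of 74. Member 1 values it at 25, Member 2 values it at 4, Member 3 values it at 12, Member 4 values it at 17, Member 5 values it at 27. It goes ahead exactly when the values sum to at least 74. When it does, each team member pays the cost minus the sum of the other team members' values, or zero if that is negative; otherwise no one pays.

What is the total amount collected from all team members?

Total value 85 ≥ cost 74, so it is built.
Member 1: others sum to 60; max(0, 74 - 60) = 14.
Member 2: others sum to 81; max(0, 74 - 81) = 0.
Member 3: others sum to 73; max(0, 74 - 73) = 1.
Member 4: others sum to 68; max(0, 74 - 68) = 6.
Member 5: others sum to 58; max(0, 74 - 58) = 16.
Total collected = 14 + 0 + 1 + 6 + 16 = 37.

37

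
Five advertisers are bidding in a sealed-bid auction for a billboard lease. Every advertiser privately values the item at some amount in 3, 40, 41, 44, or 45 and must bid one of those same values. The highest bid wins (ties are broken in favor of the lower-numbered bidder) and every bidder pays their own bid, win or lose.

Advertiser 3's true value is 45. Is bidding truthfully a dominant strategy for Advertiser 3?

Consider the case where Advertiser 1 bids 3, Advertiser 2 bids 3, Advertiser 4 bids 3 and Advertiser 5 bids 3.
Truthful bid 45: wins, pays 45, utility 45 - 45 = 0.
Bid 40 instead: wins, pays 40, utility 45 - 40 = 5.
Since 5 > 0, bidding 40 is strictly better here, so truthful bidding is not dominant.

No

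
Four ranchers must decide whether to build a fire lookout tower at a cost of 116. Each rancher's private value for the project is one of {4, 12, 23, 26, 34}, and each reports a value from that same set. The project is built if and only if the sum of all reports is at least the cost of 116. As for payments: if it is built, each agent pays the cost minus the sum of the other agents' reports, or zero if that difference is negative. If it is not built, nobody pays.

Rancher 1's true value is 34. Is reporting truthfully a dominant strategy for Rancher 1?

Yes

Check each profile of the others' reports and compare truth against every alternative report.
Others report (26, 26, 34): truth gives 4, best alternative gives 0.
Others report (26, 34, 26): truth gives 4, best alternative gives 0.
Others report (34, 26, 26): truth gives 4, best alternative gives 0.
Others report (23, 26, 34): truth gives 1, best alternative gives 0.
Others report (23, 34, 26): truth gives 1, best alternative gives 0.
Others report (26, 23, 34): truth gives 1, best alternative gives 0.
(Remaining 119 profiles checked similarly; truth is weakly best in each.)
In every case the truthful report is at least as good as any alternative, so it is a dominant strategy.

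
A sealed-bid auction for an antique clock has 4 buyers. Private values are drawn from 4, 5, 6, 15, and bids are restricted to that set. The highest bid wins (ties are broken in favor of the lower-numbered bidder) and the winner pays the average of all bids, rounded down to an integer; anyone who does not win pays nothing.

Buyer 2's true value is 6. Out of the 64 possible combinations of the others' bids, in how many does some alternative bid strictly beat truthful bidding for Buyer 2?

Others bid (4, 5, 5): truth gives 1; bid 5 gives 2 > 1. Violating.
Others bid (4, 4, 4): truth gives 2; no alternative beats it.
Others bid (4, 4, 5): truth gives 2; no alternative beats it.
(Checking all 64 profiles: 1 has a profitable deviation, 63 do not.)

1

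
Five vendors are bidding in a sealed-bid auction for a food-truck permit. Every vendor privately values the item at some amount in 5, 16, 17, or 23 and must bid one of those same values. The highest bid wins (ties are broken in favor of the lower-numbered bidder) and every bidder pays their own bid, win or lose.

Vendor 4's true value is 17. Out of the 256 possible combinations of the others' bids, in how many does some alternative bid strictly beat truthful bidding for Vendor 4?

Others bid (5, 5, 5, 5): truth gives 0; bid 16 gives 1 > 0. Violating.
Others bid (5, 5, 5, 16): truth gives 0; bid 16 gives 1 > 0. Violating.
Others bid (5, 5, 5, 23): truth gives -17; bid 5 gives -5 > -17. Violating.
Others bid (5, 5, 16, 23): truth gives -17; bid 5 gives -5 > -17. Violating.
Others bid (5, 5, 5, 17): truth gives 0; no alternative beats it.
Others bid (5, 5, 16, 5): truth gives 0; no alternative beats it.
(Checking all 256 profiles: 234 have a profitable deviation, 22 do not.)

234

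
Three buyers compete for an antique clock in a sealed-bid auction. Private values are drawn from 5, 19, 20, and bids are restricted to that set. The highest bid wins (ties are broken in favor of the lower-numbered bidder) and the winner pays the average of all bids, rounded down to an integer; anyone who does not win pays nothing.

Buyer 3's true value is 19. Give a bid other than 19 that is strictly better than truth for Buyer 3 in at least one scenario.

Suppose Buyer 1 bids 5 and Buyer 2 bids 19.
Bid 19: loses, pays 0, utility 0.
Bid 20: wins, pays 14, utility 19 - 14 = 5.
So bidding 20 beats truth here (5 > 0).

20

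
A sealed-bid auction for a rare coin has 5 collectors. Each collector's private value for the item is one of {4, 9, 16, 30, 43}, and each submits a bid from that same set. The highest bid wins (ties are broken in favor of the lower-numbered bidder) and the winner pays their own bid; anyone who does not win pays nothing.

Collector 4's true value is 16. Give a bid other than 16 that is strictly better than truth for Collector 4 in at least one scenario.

9

Suppose Collector 1 bids 4, Collector 2 bids 4, Collector 3 bids 4 and Collector 5 bids 4.
Bid 16: wins, pays 16, utility 16 - 16 = 0.
Bid 9: wins, pays 9, utility 16 - 9 = 7.
So bidding 9 beats truth here (7 > 0).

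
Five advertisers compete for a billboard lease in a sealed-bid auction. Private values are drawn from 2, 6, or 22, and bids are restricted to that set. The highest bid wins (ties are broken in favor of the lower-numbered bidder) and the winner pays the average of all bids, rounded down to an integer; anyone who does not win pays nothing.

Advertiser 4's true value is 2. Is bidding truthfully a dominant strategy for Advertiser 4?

Check each profile of the others' bids and compare truth against every alternative bid.
Others bid (2, 2, 2, 6): truth gives 0, best alternative gives -1.
Others bid (2, 2, 2, 2): truth gives 0, best alternative gives 0.
Others bid (2, 2, 2, 22): truth gives 0, best alternative gives 0.
Others bid (2, 2, 6, 2): truth gives 0, best alternative gives 0.
Others bid (2, 2, 6, 6): truth gives 0, best alternative gives 0.
Others bid (2, 2, 6, 22): truth gives 0, best alternative gives 0.
(Remaining 75 profiles checked similarly; truth is weakly best in each.)
In every case the truthful bid is at least as good as any alternative, so it is a dominant strategy.

Yes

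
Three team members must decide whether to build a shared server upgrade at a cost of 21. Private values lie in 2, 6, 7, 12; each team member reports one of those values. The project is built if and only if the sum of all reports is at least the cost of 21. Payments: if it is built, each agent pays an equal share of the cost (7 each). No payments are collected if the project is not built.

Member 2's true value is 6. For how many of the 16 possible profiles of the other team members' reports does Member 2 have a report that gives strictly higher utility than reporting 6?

2

Others report (6, 12): truth gives -1; report 2 gives 0 > -1. Violating.
Others report (12, 6): truth gives -1; report 2 gives 0 > -1. Violating.
Others report (2, 2): truth gives 0; no alternative beats it.
Others report (2, 6): truth gives 0; no alternative beats it.
(Checking all 16 profiles: 2 have a profitable deviation, 14 do not.)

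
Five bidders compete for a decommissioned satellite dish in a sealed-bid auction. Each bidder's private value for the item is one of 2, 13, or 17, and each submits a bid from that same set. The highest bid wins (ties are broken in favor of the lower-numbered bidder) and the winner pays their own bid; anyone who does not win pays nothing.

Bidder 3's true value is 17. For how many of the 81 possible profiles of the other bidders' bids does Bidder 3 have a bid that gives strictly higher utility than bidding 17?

4

Others bid (2, 2, 2, 2): truth gives 0; bid 13 gives 4 > 0. Violating.
Others bid (2, 2, 2, 13): truth gives 0; bid 13 gives 4 > 0. Violating.
Others bid (2, 2, 13, 2): truth gives 0; bid 13 gives 4 > 0. Violating.
Others bid (2, 2, 13, 13): truth gives 0; bid 13 gives 4 > 0. Violating.
Others bid (2, 2, 2, 17): truth gives 0; no alternative beats it.
Others bid (2, 2, 13, 17): truth gives 0; no alternative beats it.
(Checking all 81 profiles: 4 have a profitable deviation, 77 do not.)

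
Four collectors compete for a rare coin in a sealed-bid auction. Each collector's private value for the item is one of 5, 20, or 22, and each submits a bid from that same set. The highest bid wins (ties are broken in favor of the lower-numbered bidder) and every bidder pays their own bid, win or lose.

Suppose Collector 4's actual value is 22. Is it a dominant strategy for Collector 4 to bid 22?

Consider the case where Collector 1 bids 5, Collector 2 bids 5 and Collector 3 bids 5.
Truthful bid 22: wins, pays 22, utility 22 - 22 = 0.
Bid 20 instead: wins, pays 20, utility 22 - 20 = 2.
Since 2 > 0, bidding 20 is strictly better here, so truthful bidding is not dominant.

No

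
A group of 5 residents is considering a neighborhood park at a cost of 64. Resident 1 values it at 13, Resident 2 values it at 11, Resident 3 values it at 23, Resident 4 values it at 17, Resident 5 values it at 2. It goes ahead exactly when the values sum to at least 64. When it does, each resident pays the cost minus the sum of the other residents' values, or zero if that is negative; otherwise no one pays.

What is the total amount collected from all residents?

Total value 66 ≥ cost 64, so it is built.
Resident 1: others sum to 53; max(0, 64 - 53) = 11.
Resident 2: others sum to 55; max(0, 64 - 55) = 9.
Resident 3: others sum to 43; max(0, 64 - 43) = 21.
Resident 4: others sum to 49; max(0, 64 - 49) = 15.
Resident 5: others sum to 64; max(0, 64 - 64) = 0.
Total collected = 11 + 9 + 21 + 15 + 0 = 56.

56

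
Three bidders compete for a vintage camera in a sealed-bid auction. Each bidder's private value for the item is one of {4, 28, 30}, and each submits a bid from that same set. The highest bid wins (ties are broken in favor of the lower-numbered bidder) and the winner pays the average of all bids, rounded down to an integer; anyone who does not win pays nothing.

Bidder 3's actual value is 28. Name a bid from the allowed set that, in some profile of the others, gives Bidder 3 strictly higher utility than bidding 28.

30

Suppose Bidder 1 bids 4 and Bidder 2 bids 28.
Bid 28: loses, pays 0, utility 0.
Bid 30: wins, pays 20, utility 28 - 20 = 8.
So bidding 30 beats truth here (8 > 0).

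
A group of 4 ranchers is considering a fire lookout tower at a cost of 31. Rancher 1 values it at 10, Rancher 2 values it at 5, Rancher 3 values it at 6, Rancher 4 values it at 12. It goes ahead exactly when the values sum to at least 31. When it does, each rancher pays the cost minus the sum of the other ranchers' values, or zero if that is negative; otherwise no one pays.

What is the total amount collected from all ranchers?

Total value 33 ≥ cost 31, so it is built.
Rancher 1: others sum to 23; max(0, 31 - 23) = 8.
Rancher 2: others sum to 28; max(0, 31 - 28) = 3.
Rancher 3: others sum to 27; max(0, 31 - 27) = 4.
Rancher 4: others sum to 21; max(0, 31 - 21) = 10.
Total collected = 8 + 3 + 4 + 10 = 25.

25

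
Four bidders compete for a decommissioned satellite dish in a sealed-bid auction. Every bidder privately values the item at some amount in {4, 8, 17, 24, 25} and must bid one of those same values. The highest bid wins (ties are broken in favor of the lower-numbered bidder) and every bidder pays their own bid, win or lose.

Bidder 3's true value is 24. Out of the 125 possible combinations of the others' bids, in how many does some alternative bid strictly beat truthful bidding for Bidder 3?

Others bid (4, 4, 4): truth gives 0; bid 8 gives 16 > 0. Violating.
Others bid (4, 4, 8): truth gives 0; bid 8 gives 16 > 0. Violating.
Others bid (4, 4, 17): truth gives 0; bid 17 gives 7 > 0. Violating.
Others bid (4, 4, 25): truth gives -24; bid 25 gives -1 > -24. Violating.
Others bid (4, 4, 24): truth gives 0; no alternative beats it.
Others bid (4, 8, 24): truth gives 0; no alternative beats it.
(Checking all 125 profiles: 101 have a profitable deviation, 24 do not.)

101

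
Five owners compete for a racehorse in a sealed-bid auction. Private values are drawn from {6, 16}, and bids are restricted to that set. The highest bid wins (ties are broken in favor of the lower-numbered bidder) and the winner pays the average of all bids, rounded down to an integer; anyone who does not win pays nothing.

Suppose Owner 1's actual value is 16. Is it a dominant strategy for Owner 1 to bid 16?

Consider the case where Owner 2 bids 6, Owner 3 bids 6, Owner 4 bids 6 and Owner 5 bids 6.
Truthful bid 16: wins, pays 8, utility 16 - 8 = 8.
Bid 6 instead: wins, pays 6, utility 16 - 6 = 10.
Since 10 > 8, bidding 6 is strictly better here, so truthful bidding is not dominant.

No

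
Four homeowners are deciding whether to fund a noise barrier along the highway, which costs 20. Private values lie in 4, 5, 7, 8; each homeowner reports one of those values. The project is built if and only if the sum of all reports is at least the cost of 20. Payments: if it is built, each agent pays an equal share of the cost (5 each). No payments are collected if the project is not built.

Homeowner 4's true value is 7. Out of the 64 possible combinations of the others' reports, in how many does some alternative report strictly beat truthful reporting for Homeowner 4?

1

Others report (4, 4, 4): truth gives 0; report 8 gives 2 > 0. Violating.
Others report (4, 4, 5): truth gives 2; no alternative beats it.
Others report (4, 4, 7): truth gives 2; no alternative beats it.
(Checking all 64 profiles: 1 has a profitable deviation, 63 do not.)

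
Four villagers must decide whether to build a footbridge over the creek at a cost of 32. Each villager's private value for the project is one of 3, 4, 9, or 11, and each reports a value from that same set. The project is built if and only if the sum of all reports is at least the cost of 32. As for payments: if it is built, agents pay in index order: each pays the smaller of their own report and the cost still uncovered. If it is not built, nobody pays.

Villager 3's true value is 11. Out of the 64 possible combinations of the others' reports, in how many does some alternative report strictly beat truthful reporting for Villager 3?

Others report (3, 9, 11): truth gives 0; report 9 gives 2 > 0. Violating.
Others report (3, 11, 9): truth gives 0; report 9 gives 2 > 0. Violating.
Others report (3, 11, 11): truth gives 0; report 9 gives 2 > 0. Violating.
Others report (4, 9, 11): truth gives 0; report 9 gives 2 > 0. Violating.
Others report (3, 3, 3): truth gives 0; no alternative beats it.
Others report (3, 3, 4): truth gives 0; no alternative beats it.
(Checking all 64 profiles: 26 have a profitable deviation, 38 do not.)

26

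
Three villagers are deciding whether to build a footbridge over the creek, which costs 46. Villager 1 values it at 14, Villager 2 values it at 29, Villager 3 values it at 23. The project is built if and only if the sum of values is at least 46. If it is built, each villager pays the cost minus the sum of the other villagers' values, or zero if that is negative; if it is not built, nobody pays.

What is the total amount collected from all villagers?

Total value 66 ≥ cost 46, so it is built.
Villager 1: others sum to 52; max(0, 46 - 52) = 0.
Villager 2: others sum to 37; max(0, 46 - 37) = 9.
Villager 3: others sum to 43; max(0, 46 - 43) = 3.
Total collected = 0 + 9 + 3 = 12.

12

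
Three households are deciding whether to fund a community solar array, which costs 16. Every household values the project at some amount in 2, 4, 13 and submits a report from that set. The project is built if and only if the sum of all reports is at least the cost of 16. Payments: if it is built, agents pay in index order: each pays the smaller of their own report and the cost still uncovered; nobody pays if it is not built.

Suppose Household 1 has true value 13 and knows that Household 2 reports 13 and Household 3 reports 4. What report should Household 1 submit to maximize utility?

2

Report 2: project built, pays 2, utility 13 - 2 = 11.
Report 4: project built, pays 4, utility 13 - 4 = 9.
Report 13: project built, pays 13, utility 13 - 13 = 0.
The best choice is 2 with utility 11.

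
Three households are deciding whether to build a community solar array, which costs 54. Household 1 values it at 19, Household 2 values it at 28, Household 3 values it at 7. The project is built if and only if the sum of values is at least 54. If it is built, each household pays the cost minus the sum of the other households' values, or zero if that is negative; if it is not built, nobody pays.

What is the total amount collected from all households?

54

Total value 54 ≥ cost 54, so it is built.
Household 1: others sum to 35; max(0, 54 - 35) = 19.
Household 2: others sum to 26; max(0, 54 - 26) = 28.
Household 3: others sum to 47; max(0, 54 - 47) = 7.
Total collected = 19 + 28 + 7 = 54.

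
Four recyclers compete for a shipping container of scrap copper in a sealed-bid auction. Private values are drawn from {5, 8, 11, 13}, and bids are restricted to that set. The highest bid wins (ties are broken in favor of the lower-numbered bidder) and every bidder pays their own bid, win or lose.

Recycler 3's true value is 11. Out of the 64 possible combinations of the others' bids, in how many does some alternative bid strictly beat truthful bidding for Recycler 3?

Others bid (5, 5, 5): truth gives 0; bid 8 gives 3 > 0. Violating.
Others bid (5, 5, 8): truth gives 0; bid 8 gives 3 > 0. Violating.
Others bid (5, 5, 13): truth gives -11; bid 13 gives -2 > -11. Violating.
Others bid (5, 8, 13): truth gives -11; bid 13 gives -2 > -11. Violating.
Others bid (5, 5, 11): truth gives 0; no alternative beats it.
Others bid (5, 8, 5): truth gives 0; no alternative beats it.
(Checking all 64 profiles: 54 have a profitable deviation, 10 do not.)

54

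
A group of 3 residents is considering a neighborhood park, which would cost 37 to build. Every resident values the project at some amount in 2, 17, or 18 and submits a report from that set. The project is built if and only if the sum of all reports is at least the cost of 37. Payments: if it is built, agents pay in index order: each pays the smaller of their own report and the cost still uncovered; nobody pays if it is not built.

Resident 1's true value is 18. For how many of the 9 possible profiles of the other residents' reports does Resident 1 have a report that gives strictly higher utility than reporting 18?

6

Others report (2, 18): truth gives 0; report 17 gives 1 > 0. Violating.
Others report (17, 17): truth gives 0; report 17 gives 1 > 0. Violating.
Others report (17, 18): truth gives 0; report 2 gives 16 > 0. Violating.
Others report (18, 2): truth gives 0; report 17 gives 1 > 0. Violating.
Others report (2, 2): truth gives 0; no alternative beats it.
Others report (2, 17): truth gives 0; no alternative beats it.
(Checking all 9 profiles: 6 have a profitable deviation, 3 do not.)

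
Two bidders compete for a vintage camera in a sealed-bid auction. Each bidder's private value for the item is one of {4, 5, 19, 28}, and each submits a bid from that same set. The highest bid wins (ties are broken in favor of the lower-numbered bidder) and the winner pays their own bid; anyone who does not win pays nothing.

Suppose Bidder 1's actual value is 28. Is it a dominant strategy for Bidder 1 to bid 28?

No

Consider the case where Bidder 2 bids 4.
Truthful bid 28: wins, pays 28, utility 28 - 28 = 0.
Bid 4 instead: wins, pays 4, utility 28 - 4 = 24.
Since 24 > 0, bidding 4 is strictly better here, so truthful bidding is not dominant.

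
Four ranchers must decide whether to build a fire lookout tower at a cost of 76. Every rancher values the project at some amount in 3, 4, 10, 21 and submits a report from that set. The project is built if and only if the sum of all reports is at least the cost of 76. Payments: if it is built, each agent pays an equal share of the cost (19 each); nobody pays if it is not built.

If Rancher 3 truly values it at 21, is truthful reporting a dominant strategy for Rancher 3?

Yes

Check each profile of the others' reports and compare truth against every alternative report.
Others report (21, 21, 21): truth gives 2, best alternative gives 0.
Others report (3, 3, 3): truth gives 0, best alternative gives 0.
Others report (3, 3, 4): truth gives 0, best alternative gives 0.
Others report (3, 3, 10): truth gives 0, best alternative gives 0.
Others report (3, 3, 21): truth gives 0, best alternative gives 0.
Others report (3, 4, 3): truth gives 0, best alternative gives 0.
(Remaining 58 profiles checked similarly; truth is weakly best in each.)
In every case the truthful report is at least as good as any alternative, so it is a dominant strategy.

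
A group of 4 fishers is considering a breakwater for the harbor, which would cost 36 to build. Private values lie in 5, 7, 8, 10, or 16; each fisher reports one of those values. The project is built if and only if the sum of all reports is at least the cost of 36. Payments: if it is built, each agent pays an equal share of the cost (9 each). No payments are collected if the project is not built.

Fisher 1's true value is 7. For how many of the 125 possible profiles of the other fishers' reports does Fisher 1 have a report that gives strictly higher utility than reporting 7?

10

Others report (5, 8, 16): truth gives -2; report 5 gives 0 > -2. Violating.
Others report (5, 16, 8): truth gives -2; report 5 gives 0 > -2. Violating.
Others report (7, 7, 16): truth gives -2; report 5 gives 0 > -2. Violating.
Others report (7, 16, 7): truth gives -2; report 5 gives 0 > -2. Violating.
Others report (5, 5, 5): truth gives 0; no alternative beats it.
Others report (5, 5, 7): truth gives 0; no alternative beats it.
(Checking all 125 profiles: 10 have a profitable deviation, 115 do not.)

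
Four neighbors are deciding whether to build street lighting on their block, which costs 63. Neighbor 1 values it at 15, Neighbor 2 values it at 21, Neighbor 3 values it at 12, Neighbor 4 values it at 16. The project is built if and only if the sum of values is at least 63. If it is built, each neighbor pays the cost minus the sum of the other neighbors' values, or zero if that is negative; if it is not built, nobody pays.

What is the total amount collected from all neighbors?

60

Total value 64 ≥ cost 63, so it is built.
Neighbor 1: others sum to 49; max(0, 63 - 49) = 14.
Neighbor 2: others sum to 43; max(0, 63 - 43) = 20.
Neighbor 3: others sum to 52; max(0, 63 - 52) = 11.
Neighbor 4: others sum to 48; max(0, 63 - 48) = 15.
Total collected = 14 + 20 + 11 + 15 = 60.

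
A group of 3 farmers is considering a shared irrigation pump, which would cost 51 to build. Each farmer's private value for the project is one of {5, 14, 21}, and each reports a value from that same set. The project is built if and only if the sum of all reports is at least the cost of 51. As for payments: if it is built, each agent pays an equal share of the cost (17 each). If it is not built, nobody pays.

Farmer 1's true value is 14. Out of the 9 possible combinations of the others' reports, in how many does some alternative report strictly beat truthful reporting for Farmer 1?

1

Others report (21, 21): truth gives -3; report 5 gives 0 > -3. Violating.
Others report (5, 5): truth gives 0; no alternative beats it.
Others report (5, 14): truth gives 0; no alternative beats it.
(Checking all 9 profiles: 1 has a profitable deviation, 8 do not.)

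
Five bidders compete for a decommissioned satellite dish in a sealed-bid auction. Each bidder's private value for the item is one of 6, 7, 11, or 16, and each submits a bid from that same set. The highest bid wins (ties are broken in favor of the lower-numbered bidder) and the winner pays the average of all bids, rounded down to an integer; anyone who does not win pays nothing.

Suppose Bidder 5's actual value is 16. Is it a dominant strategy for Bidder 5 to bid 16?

No

Consider the case where Bidder 1 bids 6, Bidder 2 bids 6, Bidder 3 bids 6 and Bidder 4 bids 6.
Truthful bid 16: wins, pays 8, utility 16 - 8 = 8.
Bid 7 instead: wins, pays 6, utility 16 - 6 = 10.
Since 10 > 8, bidding 7 is strictly better here, so truthful bidding is not dominant.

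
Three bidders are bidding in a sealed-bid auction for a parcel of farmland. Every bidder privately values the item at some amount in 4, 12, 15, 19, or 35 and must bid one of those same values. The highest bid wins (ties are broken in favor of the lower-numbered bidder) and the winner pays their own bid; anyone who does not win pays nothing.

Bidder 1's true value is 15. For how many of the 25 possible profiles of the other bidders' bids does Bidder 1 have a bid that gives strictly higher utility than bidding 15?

Others bid (4, 4): truth gives 0; bid 4 gives 11 > 0. Violating.
Others bid (4, 12): truth gives 0; bid 12 gives 3 > 0. Violating.
Others bid (12, 4): truth gives 0; bid 12 gives 3 > 0. Violating.
Others bid (12, 12): truth gives 0; bid 12 gives 3 > 0. Violating.
Others bid (4, 15): truth gives 0; no alternative beats it.
Others bid (4, 19): truth gives 0; no alternative beats it.
(Checking all 25 profiles: 4 have a profitable deviation, 21 do not.)

4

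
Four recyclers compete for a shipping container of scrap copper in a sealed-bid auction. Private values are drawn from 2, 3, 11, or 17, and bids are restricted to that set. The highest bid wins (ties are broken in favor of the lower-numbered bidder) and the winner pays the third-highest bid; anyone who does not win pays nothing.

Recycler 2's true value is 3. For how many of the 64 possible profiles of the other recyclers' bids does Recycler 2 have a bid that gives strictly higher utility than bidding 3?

Others bid (2, 2, 11): truth gives 0; bid 11 gives 1 > 0. Violating.
Others bid (2, 2, 17): truth gives 0; bid 17 gives 1 > 0. Violating.
Others bid (2, 11, 2): truth gives 0; bid 11 gives 1 > 0. Violating.
Others bid (2, 17, 2): truth gives 0; bid 17 gives 1 > 0. Violating.
Others bid (2, 2, 2): truth gives 1; no alternative beats it.
Others bid (2, 2, 3): truth gives 1; no alternative beats it.
(Checking all 64 profiles: 6 have a profitable deviation, 58 do not.)

6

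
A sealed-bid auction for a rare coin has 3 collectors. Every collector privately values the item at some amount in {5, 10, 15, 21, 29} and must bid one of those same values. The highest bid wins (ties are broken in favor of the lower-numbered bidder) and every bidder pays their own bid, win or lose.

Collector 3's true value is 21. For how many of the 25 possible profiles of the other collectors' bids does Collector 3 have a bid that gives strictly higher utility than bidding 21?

Others bid (5, 5): truth gives 0; bid 10 gives 11 > 0. Violating.
Others bid (5, 10): truth gives 0; bid 15 gives 6 > 0. Violating.
Others bid (5, 21): truth gives -21; bid 5 gives -5 > -21. Violating.
Others bid (5, 29): truth gives -21; bid 5 gives -5 > -21. Violating.
Others bid (5, 15): truth gives 0; no alternative beats it.
Others bid (10, 15): truth gives 0; no alternative beats it.
(Checking all 25 profiles: 20 have a profitable deviation, 5 do not.)

20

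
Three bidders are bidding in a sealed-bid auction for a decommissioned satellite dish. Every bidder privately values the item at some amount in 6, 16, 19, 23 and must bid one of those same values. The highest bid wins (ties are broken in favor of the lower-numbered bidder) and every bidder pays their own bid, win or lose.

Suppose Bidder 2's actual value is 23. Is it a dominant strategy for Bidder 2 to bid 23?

Consider the case where Bidder 1 bids 6 and Bidder 3 bids 6.
Truthful bid 23: wins, pays 23, utility 23 - 23 = 0.
Bid 16 instead: wins, pays 16, utility 23 - 16 = 7.
Since 7 > 0, bidding 16 is strictly better here, so truthful bidding is not dominant.

No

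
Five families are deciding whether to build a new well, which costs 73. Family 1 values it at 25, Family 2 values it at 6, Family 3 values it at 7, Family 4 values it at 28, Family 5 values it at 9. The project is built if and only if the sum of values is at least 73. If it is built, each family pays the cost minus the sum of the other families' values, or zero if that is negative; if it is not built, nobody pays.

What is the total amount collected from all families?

Total value 75 ≥ cost 73, so it is built.
Family 1: others sum to 50; max(0, 73 - 50) = 23.
Family 2: others sum to 69; max(0, 73 - 69) = 4.
Family 3: others sum to 68; max(0, 73 - 68) = 5.
Family 4: others sum to 47; max(0, 73 - 47) = 26.
Family 5: others sum to 66; max(0, 73 - 66) = 7.
Total collected = 23 + 4 + 5 + 26 + 7 = 65.

65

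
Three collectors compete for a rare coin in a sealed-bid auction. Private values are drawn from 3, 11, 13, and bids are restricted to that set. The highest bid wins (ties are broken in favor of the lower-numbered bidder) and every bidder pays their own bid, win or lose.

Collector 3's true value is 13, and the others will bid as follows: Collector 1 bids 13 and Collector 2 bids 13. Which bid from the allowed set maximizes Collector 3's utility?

Bid 3: loses but pays 3, utility -3.
Bid 11: loses but pays 11, utility -11.
Bid 13: loses but pays 13, utility -13.
The best choice is 3 with utility -3.

3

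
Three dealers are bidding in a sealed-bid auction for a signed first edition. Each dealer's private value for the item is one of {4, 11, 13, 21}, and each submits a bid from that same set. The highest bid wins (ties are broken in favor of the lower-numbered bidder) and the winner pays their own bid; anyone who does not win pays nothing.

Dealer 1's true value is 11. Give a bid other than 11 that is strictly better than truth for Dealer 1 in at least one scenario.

Suppose Dealer 2 bids 4 and Dealer 3 bids 4.
Bid 11: wins, pays 11, utility 11 - 11 = 0.
Bid 4: wins, pays 4, utility 11 - 4 = 7.
So bidding 4 beats truth here (7 > 0).

4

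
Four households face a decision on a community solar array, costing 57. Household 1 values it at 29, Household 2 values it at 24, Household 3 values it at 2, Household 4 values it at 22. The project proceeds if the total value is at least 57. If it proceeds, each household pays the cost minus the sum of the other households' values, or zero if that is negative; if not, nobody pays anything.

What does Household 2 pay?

4

Total value 77 ≥ cost 57, so the project is built.
The other households' values sum to 53.
Cost minus that sum is 57 - 53 = 4.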